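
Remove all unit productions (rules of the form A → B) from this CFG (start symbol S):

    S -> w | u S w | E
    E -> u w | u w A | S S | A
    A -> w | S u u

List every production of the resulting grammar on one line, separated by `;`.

Unit pairs: E ⇒* {A}; S ⇒* {A, E}.
For each unit pair (A, B), copy every non-unit production of B to A, then drop all unit productions.

S -> u w | u w A | S S | w | u S w | S u u; E -> u w | u w A | S S | w | S u u; A -> w | S u u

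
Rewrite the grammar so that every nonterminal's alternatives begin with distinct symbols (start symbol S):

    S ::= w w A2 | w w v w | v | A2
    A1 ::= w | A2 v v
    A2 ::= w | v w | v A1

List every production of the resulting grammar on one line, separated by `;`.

S has alternatives sharing prefix 'w w': factor to S → w w S' with S' → A2 | v w.
A2 has alternatives sharing prefix 'v': factor to A2 → v A2' with A2' → w | A1.

S ::= v | A2 | w w S'; A1 ::= w | A2 v v; A2 ::= w | v A2'; S' ::= A2 | v w; A2' ::= w | A1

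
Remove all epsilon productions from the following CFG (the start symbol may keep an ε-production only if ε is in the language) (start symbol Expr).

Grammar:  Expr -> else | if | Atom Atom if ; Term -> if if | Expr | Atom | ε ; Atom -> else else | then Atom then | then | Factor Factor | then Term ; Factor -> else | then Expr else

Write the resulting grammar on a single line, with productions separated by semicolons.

Expr -> else | if | Atom Atom if; Term -> if if | Expr | Atom; Atom -> else else | then Atom then | then | Factor Factor | then Term; Factor -> else | then Expr else

Nullable set = {Term}.
ε ∉ L(G), so no ε-production is kept.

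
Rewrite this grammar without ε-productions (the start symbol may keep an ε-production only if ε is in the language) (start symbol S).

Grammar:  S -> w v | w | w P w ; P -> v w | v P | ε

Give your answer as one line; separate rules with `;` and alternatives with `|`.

S -> w v | w | w P w | w w; P -> v w | v P | v

Nullable set = {P}.
ε ∉ L(G), so no ε-production is kept.
Expand every rule over subsets of its nullable positions: S → w P w gives w P w | w w. P → v P gives v P | v.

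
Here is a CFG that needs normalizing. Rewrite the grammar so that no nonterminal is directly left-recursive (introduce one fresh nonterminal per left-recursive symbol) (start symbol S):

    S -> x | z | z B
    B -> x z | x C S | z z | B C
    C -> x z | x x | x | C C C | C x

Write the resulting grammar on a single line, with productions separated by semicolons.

S -> x | z | z B; B -> x z B' | x C S B' | z z B'; C -> x z C' | x x C' | x C'; B' -> C B' | ε; C' -> C C C' | x C' | ε

B, C are directly left-recursive.
For B: α = {C}, β = {x z, x C S, z z}. Rewrite as B → β B' and B' → α B' | ε.
For C: α = {C C, x}, β = {x z, x x, x}. Rewrite as C → β C' and C' → α C' | ε.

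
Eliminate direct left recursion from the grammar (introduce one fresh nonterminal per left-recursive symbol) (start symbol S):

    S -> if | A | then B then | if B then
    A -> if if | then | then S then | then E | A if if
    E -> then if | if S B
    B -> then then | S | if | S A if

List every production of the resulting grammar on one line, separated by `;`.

S -> if | A | then B then | if B then; A -> if if A' | then A' | then S then A' | then E A'; E -> then if | if S B; B -> then then | S | if | S A if; A' -> if if A' | epsilon

A is directly left-recursive.
For A: α = {if if}, β = {if if, then, then S then, then E}. Rewrite as A → β A' and A' → α A' | ε.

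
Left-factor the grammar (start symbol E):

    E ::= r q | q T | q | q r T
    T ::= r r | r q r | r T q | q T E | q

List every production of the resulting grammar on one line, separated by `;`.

E has alternatives sharing prefix 'q': factor to E → q E' with E' → T | ε | r T.
T has alternatives sharing prefix 'r': factor to T → r T' with T' → r | q r | T q.
T has alternatives sharing prefix 'q': factor to T → q T'' with T'' → T E | ε.

E ::= r q | q E'; T ::= r T' | q T''; E' ::= T | ε | r T; T' ::= r | q r | T q; T'' ::= T E | ε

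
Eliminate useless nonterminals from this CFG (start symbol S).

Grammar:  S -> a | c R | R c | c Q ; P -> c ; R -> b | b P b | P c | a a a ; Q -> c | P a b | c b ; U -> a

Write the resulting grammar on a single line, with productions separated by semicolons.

S -> a | c R | R c | c Q; P -> c; R -> b | b P b | P c | a a a; Q -> c | P a b | c b

Generating nonterminals: {P, Q, R, S, U}.
Reachable from S after that: {P, Q, R, S}.
Removed useless symbols: {U} and every production mentioning them.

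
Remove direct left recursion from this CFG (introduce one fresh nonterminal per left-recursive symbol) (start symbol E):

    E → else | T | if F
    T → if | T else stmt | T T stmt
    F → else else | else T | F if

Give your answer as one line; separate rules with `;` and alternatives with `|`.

E → else | T | if F; T → if T'; F → else else F' | else T F'; T' → else stmt T' | T stmt T' | ε; F' → if F' | ε

T, F are directly left-recursive.
For T: α = {else stmt, T stmt}, β = {if}. Rewrite as T → β T' and T' → α T' | ε.
For F: α = {if}, β = {else else, else T}. Rewrite as F → β F' and F' → α F' | ε.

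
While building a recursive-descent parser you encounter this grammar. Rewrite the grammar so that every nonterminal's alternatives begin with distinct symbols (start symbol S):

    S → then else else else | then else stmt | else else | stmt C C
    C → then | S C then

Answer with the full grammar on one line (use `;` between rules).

S has alternatives sharing prefix 'then else': factor to S → then else S' with S' → else else | stmt.

S → else else | stmt C C | then else S'; C → then | S C then; S' → else else | stmt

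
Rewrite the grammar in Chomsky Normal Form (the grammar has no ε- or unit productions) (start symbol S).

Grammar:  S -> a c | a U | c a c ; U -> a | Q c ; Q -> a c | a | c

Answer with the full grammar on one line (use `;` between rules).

Introduce a nonterminal for each terminal appearing in a rule of length ≥ 2: X1 → a, X2 → c.
Binarize each right-hand side of length ≥ 3 by chaining fresh nonterminals (Y1, Y2, …): affected rules were S → X2 X1 X2.

S -> X1 X2 | X1 U | X2 Y1; U -> a | Q X2; Q -> X1 X2 | a | c; X1 -> a; X2 -> c; Y1 -> X1 X2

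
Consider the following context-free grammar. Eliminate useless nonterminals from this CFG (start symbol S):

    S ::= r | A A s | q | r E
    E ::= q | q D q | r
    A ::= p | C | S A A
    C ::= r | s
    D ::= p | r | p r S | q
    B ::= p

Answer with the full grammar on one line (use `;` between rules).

S ::= r | A A s | q | r E; E ::= q | q D q | r; A ::= p | C | S A A; C ::= r | s; D ::= p | r | p r S | q

Generating nonterminals: {A, B, C, D, E, S}.
Reachable from S after that: {A, C, D, E, S}.
Removed useless symbols: {B} and every production mentioning them.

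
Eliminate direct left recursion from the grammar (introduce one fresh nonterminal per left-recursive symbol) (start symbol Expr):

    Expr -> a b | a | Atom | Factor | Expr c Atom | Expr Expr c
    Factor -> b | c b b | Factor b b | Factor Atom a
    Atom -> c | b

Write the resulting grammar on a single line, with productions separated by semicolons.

Expr, Factor are directly left-recursive.
For Expr: α = {c Atom, Expr c}, β = {a b, a, Atom, Factor}. Rewrite as Expr → β Expr1 and Expr1 → α Expr1 | ε.
For Factor: α = {b b, Atom a}, β = {b, c b b}. Rewrite as Factor → β Factor1 and Factor1 → α Factor1 | ε.

Expr -> a b Expr1 | a Expr1 | Atom Expr1 | Factor Expr1; Factor -> b Factor1 | c b b Factor1; Atom -> c | b; Expr1 -> c Atom Expr1 | Expr c Expr1 | ε; Factor1 -> b b Factor1 | Atom a Factor1 | ε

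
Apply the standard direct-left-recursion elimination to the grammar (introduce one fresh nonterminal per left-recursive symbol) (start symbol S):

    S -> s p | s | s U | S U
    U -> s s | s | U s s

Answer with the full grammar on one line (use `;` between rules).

Directly left-recursive nonterminals: S, U.
For S: α = {U}, β = {s p, s, s U}. Rewrite as S → β S' and S' → α S' | ε.
For U: α = {s s}, β = {s s, s}. Rewrite as U → β U' and U' → α U' | ε.

S -> s p S' | s S' | s U S'; U -> s s U' | s U'; S' -> U S' | ε; U' -> s s U' | ε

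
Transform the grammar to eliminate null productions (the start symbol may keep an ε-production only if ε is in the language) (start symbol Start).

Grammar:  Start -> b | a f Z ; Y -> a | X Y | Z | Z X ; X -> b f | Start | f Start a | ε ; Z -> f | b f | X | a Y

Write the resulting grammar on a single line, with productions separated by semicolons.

Start -> b | a f Z | a f; Y -> a | X Y | X | Z | Z X; X -> b f | Start | f Start a; Z -> f | b f | X | a Y | a

The nullable symbols are {X, Y, Z}.
ε ∉ L(G), so no ε-production is kept.
For each production, add variants omitting each subset of nullable occurrences: Start → a f Z gives a f Z | a f. Y → X Y gives X Y | X. Z → a Y gives a Y | a.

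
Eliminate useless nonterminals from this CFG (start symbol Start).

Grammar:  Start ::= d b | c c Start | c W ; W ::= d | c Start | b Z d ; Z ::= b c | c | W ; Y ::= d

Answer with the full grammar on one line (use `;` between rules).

Generating nonterminals: {Start, W, Y, Z}.
Reachable from Start after that: {Start, W, Z}.
Removed useless symbols: {Y} and every production mentioning them.

Start ::= d b | c c Start | c W; W ::= d | c Start | b Z d; Z ::= b c | c | W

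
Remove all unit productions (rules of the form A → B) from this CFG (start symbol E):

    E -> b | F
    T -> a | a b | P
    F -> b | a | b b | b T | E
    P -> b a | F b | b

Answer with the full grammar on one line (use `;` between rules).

Unit pairs: E ⇒* {F}; F ⇒* {E}; T ⇒* {P}.
Replace each nonterminal's rules with the union of the non-unit rules of every nonterminal it unit-derives.

E -> b | a | b b | b T; T -> b a | F b | b | a | a b; F -> b | a | b b | b T; P -> b a | F b | b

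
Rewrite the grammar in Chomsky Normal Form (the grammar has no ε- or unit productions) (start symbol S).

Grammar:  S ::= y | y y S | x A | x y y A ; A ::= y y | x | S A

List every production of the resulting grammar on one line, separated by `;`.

S ::= y | X1 Y1 | X2 A | X2 Y2; A ::= X1 X1 | x | S A; X1 ::= y; X2 ::= x; Y1 ::= X1 S; Y2 ::= X1 Y3; Y3 ::= X1 A

Introduce a nonterminal for each terminal appearing in a rule of length ≥ 2: X1 → y, X2 → x.
Binarize each right-hand side of length ≥ 3 by chaining fresh nonterminals (Y1, Y2, …): affected rules were S → X1 X1 S; S → X2 X1 X1 A.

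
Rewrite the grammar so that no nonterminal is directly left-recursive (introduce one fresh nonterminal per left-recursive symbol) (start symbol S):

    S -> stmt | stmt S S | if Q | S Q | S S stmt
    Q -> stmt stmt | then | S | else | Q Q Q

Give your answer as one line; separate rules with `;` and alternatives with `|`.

Left recursion appears on S, Q.
For S: α = {Q, S stmt}, β = {stmt, stmt S S, if Q}. Rewrite as S → β S' and S' → α S' | ε.
For Q: α = {Q Q}, β = {stmt stmt, then, S, else}. Rewrite as Q → β Q' and Q' → α Q' | ε.

S -> stmt S' | stmt S S S' | if Q S'; Q -> stmt stmt Q' | then Q' | S Q' | else Q'; S' -> Q S' | S stmt S' | ε; Q' -> Q Q Q' | ε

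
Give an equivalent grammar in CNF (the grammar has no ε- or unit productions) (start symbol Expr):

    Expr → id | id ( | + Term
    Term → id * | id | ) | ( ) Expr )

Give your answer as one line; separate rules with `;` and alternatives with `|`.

Introduce a nonterminal for each terminal appearing in a rule of length ≥ 2: X1 → id, X2 → (, X3 → +, X4 → *, X5 → ).
Binarize each right-hand side of length ≥ 3 by chaining fresh nonterminals (Y1, Y2, …): affected rules were Term → X2 X5 Expr X5.

Expr → id | X1 X2 | X3 Term; Term → X1 X4 | id | ) | X2 Y1; X1 → id; X2 → (; X3 → +; X4 → *; X5 → ); Y1 → X5 Y2; Y2 → Expr X5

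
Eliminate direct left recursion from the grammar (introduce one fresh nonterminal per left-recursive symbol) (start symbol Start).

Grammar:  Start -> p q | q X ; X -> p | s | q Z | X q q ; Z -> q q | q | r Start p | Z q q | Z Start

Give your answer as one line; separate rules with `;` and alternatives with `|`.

Start -> p q | q X; X -> p X1 | s X1 | q Z X1; Z -> q q Z1 | q Z1 | r Start p Z1; X1 -> q q X1 | ε; Z1 -> q q Z1 | Start Z1 | ε

Directly left-recursive nonterminals: X, Z.
For X: α = {q q}, β = {p, s, q Z}. Rewrite as X → β X1 and X1 → α X1 | ε.
For Z: α = {q q, Start}, β = {q q, q, r Start p}. Rewrite as Z → β Z1 and Z1 → α Z1 | ε.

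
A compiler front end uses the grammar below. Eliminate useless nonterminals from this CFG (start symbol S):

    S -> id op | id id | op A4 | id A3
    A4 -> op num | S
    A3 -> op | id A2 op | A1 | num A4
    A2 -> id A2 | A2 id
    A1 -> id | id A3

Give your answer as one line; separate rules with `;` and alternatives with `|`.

Generating nonterminals: {A1, A3, A4, S}.
Reachable from S after that: {A1, A3, A4, S}.
Removed useless symbols: {A2} and every production mentioning them.

S -> id op | id id | op A4 | id A3; A4 -> op num | S; A3 -> op | A1 | num A4; A1 -> id | id A3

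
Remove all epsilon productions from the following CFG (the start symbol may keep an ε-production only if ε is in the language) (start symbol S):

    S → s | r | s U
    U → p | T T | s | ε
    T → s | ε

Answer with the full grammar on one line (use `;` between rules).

S → s | r | s U; U → p | T T | T | s; T → s

Nullable set = {T, U}.
ε ∉ L(G), so no ε-production is kept.
Add the nullable-subset variants: U → T T gives T T | T.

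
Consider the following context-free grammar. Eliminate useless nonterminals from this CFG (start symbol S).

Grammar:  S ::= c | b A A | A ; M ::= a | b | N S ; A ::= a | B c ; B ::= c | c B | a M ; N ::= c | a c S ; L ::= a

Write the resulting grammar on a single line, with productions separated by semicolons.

Generating nonterminals: {A, B, L, M, N, S}.
Reachable from S after that: {A, B, M, N, S}.
Removed useless symbols: {L} and every production mentioning them.

S ::= c | b A A | A; M ::= a | b | N S; A ::= a | B c; B ::= c | c B | a M; N ::= c | a c S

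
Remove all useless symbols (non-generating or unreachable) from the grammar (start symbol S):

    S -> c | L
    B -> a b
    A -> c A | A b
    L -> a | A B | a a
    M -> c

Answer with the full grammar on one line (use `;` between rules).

S -> c | L; L -> a | a a

Generating nonterminals: {B, L, M, S}.
Reachable from S after that: {L, S}.
Removed useless symbols: {A, B, M} and every production mentioning them.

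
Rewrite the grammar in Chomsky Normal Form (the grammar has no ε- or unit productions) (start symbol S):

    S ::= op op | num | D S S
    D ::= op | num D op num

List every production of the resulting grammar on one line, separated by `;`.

Introduce a nonterminal for each terminal appearing in a rule of length ≥ 2: X1 → op, X2 → num.
Binarize each right-hand side of length ≥ 3 by chaining fresh nonterminals (Y1, Y2, …): affected rules were S → D S S; D → X2 D X1 X2.

S ::= X1 X1 | num | D Y1; D ::= op | X2 Y2; X1 ::= op; X2 ::= num; Y1 ::= S S; Y2 ::= D Y3; Y3 ::= X1 X2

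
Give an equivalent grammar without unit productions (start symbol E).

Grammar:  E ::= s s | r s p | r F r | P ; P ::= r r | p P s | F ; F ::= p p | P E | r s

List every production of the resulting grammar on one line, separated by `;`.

Unit pairs: E ⇒* {F, P}; P ⇒* {F}.
For every A with A ⇒* B via unit rules, add B's non-unit alternatives to A; then delete every rule of the form X → Y.

E ::= s s | r s p | r F r | r r | p P s | p p | P E | r s; P ::= p p | P E | r s | r r | p P s; F ::= p p | P E | r s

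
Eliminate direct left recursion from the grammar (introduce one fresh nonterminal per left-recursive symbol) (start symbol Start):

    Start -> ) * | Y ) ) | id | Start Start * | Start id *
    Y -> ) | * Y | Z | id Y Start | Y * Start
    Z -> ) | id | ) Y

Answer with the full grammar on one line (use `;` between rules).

Directly left-recursive nonterminals: Start, Y.
For Start: α = {Start *, id *}, β = {) *, Y ) ), id}. Rewrite as Start → β Start1 and Start1 → α Start1 | ε.
For Y: α = {* Start}, β = {), * Y, Z, id Y Start}. Rewrite as Y → β Y1 and Y1 → α Y1 | ε.

Start -> ) * Start1 | Y ) ) Start1 | id Start1; Y -> ) Y1 | * Y Y1 | Z Y1 | id Y Start Y1; Z -> ) | id | ) Y; Start1 -> Start * Start1 | id * Start1 | ε; Y1 -> * Start Y1 | ε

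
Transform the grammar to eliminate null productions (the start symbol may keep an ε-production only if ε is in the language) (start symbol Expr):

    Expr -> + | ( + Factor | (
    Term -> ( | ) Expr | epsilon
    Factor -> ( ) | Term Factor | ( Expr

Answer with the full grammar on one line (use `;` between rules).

Nullable nonterminals: {Term}.
ε ∉ L(G), so no ε-production is kept.

Expr -> + | ( + Factor | (; Term -> ( | ) Expr; Factor -> ( ) | Term Factor | ( Expr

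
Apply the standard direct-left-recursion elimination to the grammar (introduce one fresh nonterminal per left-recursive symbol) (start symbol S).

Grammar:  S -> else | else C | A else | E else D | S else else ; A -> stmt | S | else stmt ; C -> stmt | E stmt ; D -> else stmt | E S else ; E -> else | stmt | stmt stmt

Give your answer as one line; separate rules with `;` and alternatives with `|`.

Directly left-recursive nonterminal: S.
For S: α = {else else}, β = {else, else C, A else, E else D}. Rewrite as S → β S' and S' → α S' | ε.

S -> else S' | else C S' | A else S' | E else D S'; A -> stmt | S | else stmt; C -> stmt | E stmt; D -> else stmt | E S else; E -> else | stmt | stmt stmt; S' -> else else S' | ε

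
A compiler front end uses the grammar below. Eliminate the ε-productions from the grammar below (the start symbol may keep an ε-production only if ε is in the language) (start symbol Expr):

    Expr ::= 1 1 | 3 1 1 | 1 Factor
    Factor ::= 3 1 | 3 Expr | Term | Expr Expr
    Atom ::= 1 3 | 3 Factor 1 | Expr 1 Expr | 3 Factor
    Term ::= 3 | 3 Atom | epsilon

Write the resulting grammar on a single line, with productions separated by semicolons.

Expr ::= 1 1 | 3 1 1 | 1 Factor | 1; Factor ::= 3 1 | 3 Expr | Term | Expr Expr; Atom ::= 1 3 | 3 Factor 1 | 3 1 | Expr 1 Expr | 3 Factor | 3; Term ::= 3 | 3 Atom

Nullable set = {Factor, Term}.
ε ∉ L(G), so no ε-production is kept.
Expand every rule over subsets of its nullable positions: Expr → 1 Factor gives 1 Factor | 1. Atom → 3 Factor 1 gives 3 Factor 1 | 3 1. Atom → 3 Factor gives 3 Factor | 3.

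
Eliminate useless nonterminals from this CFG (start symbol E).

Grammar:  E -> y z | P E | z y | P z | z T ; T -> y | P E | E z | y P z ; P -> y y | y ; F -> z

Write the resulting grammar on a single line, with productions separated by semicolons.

Generating nonterminals: {E, F, P, T}.
Reachable from E after that: {E, P, T}.
Removed useless symbols: {F} and every production mentioning them.

E -> y z | P E | z y | P z | z T; T -> y | P E | E z | y P z; P -> y y | y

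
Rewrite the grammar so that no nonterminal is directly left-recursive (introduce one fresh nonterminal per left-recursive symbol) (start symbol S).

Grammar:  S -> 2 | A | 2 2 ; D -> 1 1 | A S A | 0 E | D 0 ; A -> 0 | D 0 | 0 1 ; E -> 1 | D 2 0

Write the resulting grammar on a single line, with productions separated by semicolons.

S -> 2 | A | 2 2; D -> 1 1 D' | A S A D' | 0 E D'; A -> 0 | D 0 | 0 1; E -> 1 | D 2 0; D' -> 0 D' | ε

Directly left-recursive nonterminal: D.
For D: α = {0}, β = {1 1, A S A, 0 E}. Rewrite as D → β D' and D' → α D' | ε.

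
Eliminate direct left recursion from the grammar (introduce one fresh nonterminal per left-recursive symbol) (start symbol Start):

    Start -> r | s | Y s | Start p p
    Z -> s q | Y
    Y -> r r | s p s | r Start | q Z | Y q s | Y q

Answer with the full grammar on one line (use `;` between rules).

Start -> r Start1 | s Start1 | Y s Start1; Z -> s q | Y; Y -> r r Y1 | s p s Y1 | r Start Y1 | q Z Y1; Start1 -> p p Start1 | epsilon; Y1 -> q s Y1 | q Y1 | epsilon

Start, Y are directly left-recursive.
For Start: α = {p p}, β = {r, s, Y s}. Rewrite as Start → β Start1 and Start1 → α Start1 | ε.
For Y: α = {q s, q}, β = {r r, s p s, r Start, q Z}. Rewrite as Y → β Y1 and Y1 → α Y1 | ε.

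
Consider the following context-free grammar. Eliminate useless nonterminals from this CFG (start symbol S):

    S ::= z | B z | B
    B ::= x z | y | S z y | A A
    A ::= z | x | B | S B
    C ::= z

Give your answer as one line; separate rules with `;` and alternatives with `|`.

S ::= z | B z | B; B ::= x z | y | S z y | A A; A ::= z | x | B | S B

Generating nonterminals: {A, B, C, S}.
Reachable from S after that: {A, B, S}.
Removed useless symbols: {C} and every production mentioning them.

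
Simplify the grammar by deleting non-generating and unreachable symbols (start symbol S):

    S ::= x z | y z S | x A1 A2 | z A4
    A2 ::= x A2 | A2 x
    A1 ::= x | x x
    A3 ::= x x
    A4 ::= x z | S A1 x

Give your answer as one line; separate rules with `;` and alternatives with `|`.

Generating nonterminals: {A1, A3, A4, S}.
Reachable from S after that: {A1, A4, S}.
Removed useless symbols: {A2, A3} and every production mentioning them.

S ::= x z | y z S | z A4; A1 ::= x | x x; A4 ::= x z | S A1 x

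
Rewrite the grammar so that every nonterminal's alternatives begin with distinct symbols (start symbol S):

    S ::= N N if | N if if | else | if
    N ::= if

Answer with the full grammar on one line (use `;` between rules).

S ::= else | if | N S'; N ::= if; S' ::= N if | if if

S has alternatives sharing prefix 'N': factor to S → N S' with S' → N if | if if.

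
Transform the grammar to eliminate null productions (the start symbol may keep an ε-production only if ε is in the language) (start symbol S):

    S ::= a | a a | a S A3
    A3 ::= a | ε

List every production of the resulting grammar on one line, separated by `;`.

S ::= a | a a | a S A3 | a S; A3 ::= a

Nullable nonterminals: {A3}.
ε ∉ L(G), so no ε-production is kept.
For each production, add variants omitting each subset of nullable occurrences: S → a S A3 gives a S A3 | a S.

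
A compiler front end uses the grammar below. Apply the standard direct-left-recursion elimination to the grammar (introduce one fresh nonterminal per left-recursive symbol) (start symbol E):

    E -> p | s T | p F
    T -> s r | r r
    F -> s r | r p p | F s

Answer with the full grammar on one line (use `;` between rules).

F is directly left-recursive.
For F: α = {s}, β = {s r, r p p}. Rewrite as F → β F' and F' → α F' | ε.

E -> p | s T | p F; T -> s r | r r; F -> s r F' | r p p F'; F' -> s F' | ε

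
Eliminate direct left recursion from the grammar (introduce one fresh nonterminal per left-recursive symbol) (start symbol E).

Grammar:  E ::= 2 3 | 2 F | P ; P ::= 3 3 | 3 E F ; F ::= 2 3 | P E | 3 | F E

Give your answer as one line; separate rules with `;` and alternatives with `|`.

E ::= 2 3 | 2 F | P; P ::= 3 3 | 3 E F; F ::= 2 3 F' | P E F' | 3 F'; F' ::= E F' | ε

F is directly left-recursive.
For F: α = {E}, β = {2 3, P E, 3}. Rewrite as F → β F' and F' → α F' | ε.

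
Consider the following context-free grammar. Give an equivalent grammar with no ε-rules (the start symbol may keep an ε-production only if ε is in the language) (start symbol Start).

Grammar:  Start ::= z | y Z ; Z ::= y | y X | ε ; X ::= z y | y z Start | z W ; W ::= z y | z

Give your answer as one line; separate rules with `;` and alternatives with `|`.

Start ::= z | y Z | y; Z ::= y | y X; X ::= z y | y z Start | z W; W ::= z y | z

Nullable nonterminals: {Z}.
ε ∉ L(G), so no ε-production is kept.
Expand every rule over subsets of its nullable positions: Start → y Z gives y Z | y.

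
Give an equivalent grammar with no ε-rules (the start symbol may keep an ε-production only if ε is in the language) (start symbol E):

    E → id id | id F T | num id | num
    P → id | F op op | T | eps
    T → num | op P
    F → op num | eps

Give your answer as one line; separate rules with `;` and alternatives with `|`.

E → id id | id F T | id T | num id | num; P → id | F op op | op op | T; T → num | op P | op; F → op num

Nullable nonterminals: {F, P}.
ε ∉ L(G), so no ε-production is kept.
For each production, add variants omitting each subset of nullable occurrences: E → id F T gives id F T | id T. P → F op op gives F op op | op op. T → op P gives op P | op.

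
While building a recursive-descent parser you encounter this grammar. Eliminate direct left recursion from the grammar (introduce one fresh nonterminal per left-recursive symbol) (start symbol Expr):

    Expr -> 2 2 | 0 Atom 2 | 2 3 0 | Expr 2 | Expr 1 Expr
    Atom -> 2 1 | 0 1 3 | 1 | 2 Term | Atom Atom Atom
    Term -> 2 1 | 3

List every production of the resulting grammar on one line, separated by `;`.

Expr, Atom are directly left-recursive.
For Expr: α = {2, 1 Expr}, β = {2 2, 0 Atom 2, 2 3 0}. Rewrite as Expr → β Expr1 and Expr1 → α Expr1 | ε.
For Atom: α = {Atom Atom}, β = {2 1, 0 1 3, 1, 2 Term}. Rewrite as Atom → β Atom1 and Atom1 → α Atom1 | ε.

Expr -> 2 2 Expr1 | 0 Atom 2 Expr1 | 2 3 0 Expr1; Atom -> 2 1 Atom1 | 0 1 3 Atom1 | 1 Atom1 | 2 Term Atom1; Term -> 2 1 | 3; Expr1 -> 2 Expr1 | 1 Expr Expr1 | ε; Atom1 -> Atom Atom Atom1 | ε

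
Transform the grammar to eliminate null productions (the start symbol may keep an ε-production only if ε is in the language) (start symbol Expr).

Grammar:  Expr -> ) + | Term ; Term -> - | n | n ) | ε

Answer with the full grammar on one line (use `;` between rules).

Expr -> ) + | Term | ε; Term -> - | n | n )

Nullable nonterminals: {Expr, Term}.
ε ∈ L(G) since Expr is nullable, so keep Expr → ε.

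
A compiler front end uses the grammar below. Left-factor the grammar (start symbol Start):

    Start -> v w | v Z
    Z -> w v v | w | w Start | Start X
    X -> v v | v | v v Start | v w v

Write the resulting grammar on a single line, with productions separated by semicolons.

Start has alternatives sharing prefix 'v': factor to Start → v Start1 with Start1 → w | Z.
Z has alternatives sharing prefix 'w': factor to Z → w Z1 with Z1 → v v | ε | Start.
X has alternatives sharing prefix 'v': factor to X → v X1 with X1 → v | ε | v Start | w v.
X1 has alternatives sharing prefix 'v': factor to X1 → v X11 with X11 → ε | Start.

Start -> v Start1; Z -> Start X | w Z1; X -> v X1; Start1 -> w | Z; Z1 -> v v | ε | Start; X1 -> ε | w v | v X11; X11 -> ε | Start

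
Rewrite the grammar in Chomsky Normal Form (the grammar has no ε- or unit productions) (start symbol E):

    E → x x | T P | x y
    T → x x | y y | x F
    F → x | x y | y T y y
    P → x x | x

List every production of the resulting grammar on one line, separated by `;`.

E → X1 X1 | T P | X1 X2; T → X1 X1 | X2 X2 | X1 F; F → x | X1 X2 | X2 Y1; P → X1 X1 | x; X1 → x; X2 → y; Y1 → T Y2; Y2 → X2 X2

Introduce a nonterminal for each terminal appearing in a rule of length ≥ 2: X1 → x, X2 → y.
Binarize each right-hand side of length ≥ 3 by chaining fresh nonterminals (Y1, Y2, …): affected rules were F → X2 T X2 X2.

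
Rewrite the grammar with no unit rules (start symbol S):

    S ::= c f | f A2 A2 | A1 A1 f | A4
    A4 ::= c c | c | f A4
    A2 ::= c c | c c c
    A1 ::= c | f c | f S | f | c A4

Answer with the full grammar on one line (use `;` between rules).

Unit pairs: S ⇒* {A4}.
Replace each nonterminal's rules with the union of the non-unit rules of every nonterminal it unit-derives.

S ::= c c | c | f A4 | c f | f A2 A2 | A1 A1 f; A4 ::= c c | c | f A4; A2 ::= c c | c c c; A1 ::= c | f c | f S | f | c A4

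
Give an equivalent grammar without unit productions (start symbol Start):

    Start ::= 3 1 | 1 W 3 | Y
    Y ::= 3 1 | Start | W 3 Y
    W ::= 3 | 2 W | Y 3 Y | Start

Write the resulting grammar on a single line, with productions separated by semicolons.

Unit pairs: Start ⇒* {Y}; W ⇒* {Start, Y}; Y ⇒* {Start}.
For every A with A ⇒* B via unit rules, add B's non-unit alternatives to A; then delete every rule of the form X → Y.

Start ::= 3 1 | 1 W 3 | W 3 Y; Y ::= 3 1 | 1 W 3 | W 3 Y; W ::= 3 1 | 1 W 3 | W 3 Y | 3 | 2 W | Y 3 Y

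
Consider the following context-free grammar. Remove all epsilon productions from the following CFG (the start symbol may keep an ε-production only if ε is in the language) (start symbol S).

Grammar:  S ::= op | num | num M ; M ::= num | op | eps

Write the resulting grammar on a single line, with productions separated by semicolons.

Nullable nonterminals: {M}.
ε ∉ L(G), so no ε-production is kept.

S ::= op | num | num M; M ::= num | op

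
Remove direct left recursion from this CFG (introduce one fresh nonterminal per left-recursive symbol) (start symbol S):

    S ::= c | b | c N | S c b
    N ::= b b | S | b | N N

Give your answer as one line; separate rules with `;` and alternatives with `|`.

S ::= c S' | b S' | c N S'; N ::= b b N' | S N' | b N'; S' ::= c b S' | ε; N' ::= N N' | ε

Directly left-recursive nonterminals: S, N.
For S: α = {c b}, β = {c, b, c N}. Rewrite as S → β S' and S' → α S' | ε.
For N: α = {N}, β = {b b, S, b}. Rewrite as N → β N' and N' → α N' | ε.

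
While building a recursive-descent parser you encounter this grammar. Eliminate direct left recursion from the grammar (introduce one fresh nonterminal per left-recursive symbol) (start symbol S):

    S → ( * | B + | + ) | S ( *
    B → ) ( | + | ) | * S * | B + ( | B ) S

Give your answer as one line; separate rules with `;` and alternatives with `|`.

S → ( * S' | B + S' | + ) S'; B → ) ( B' | + B' | ) B' | * S * B'; S' → ( * S' | ε; B' → + ( B' | ) S B' | ε

Directly left-recursive nonterminals: S, B.
For S: α = {( *}, β = {( *, B +, + )}. Rewrite as S → β S' and S' → α S' | ε.
For B: α = {+ (, ) S}, β = {) (, +, ), * S *}. Rewrite as B → β B' and B' → α B' | ε.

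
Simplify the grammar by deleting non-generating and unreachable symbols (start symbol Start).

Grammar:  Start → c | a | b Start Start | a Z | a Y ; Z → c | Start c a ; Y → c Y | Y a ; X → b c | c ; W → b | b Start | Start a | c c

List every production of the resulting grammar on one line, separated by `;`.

Generating nonterminals: {Start, W, X, Z}.
Reachable from Start after that: {Start, Z}.
Removed useless symbols: {W, X, Y} and every production mentioning them.

Start → c | a | b Start Start | a Z; Z → c | Start c a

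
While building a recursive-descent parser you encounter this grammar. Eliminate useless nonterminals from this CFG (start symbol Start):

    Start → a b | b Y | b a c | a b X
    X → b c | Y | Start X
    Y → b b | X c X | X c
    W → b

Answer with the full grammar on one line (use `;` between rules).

Generating nonterminals: {Start, W, X, Y}.
Reachable from Start after that: {Start, X, Y}.
Removed useless symbols: {W} and every production mentioning them.

Start → a b | b Y | b a c | a b X; X → b c | Y | Start X; Y → b b | X c X | X c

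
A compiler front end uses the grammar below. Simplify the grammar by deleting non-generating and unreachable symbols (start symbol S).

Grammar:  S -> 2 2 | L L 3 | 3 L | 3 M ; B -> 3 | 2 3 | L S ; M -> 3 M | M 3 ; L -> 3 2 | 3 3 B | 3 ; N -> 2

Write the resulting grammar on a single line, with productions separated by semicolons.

S -> 2 2 | L L 3 | 3 L; B -> 3 | 2 3 | L S; L -> 3 2 | 3 3 B | 3

Generating nonterminals: {B, L, N, S}.
Reachable from S after that: {B, L, S}.
Removed useless symbols: {M, N} and every production mentioning them.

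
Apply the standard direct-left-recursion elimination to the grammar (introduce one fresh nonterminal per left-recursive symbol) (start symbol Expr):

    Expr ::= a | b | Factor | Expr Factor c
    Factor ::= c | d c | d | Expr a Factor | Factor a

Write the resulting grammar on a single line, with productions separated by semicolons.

Expr ::= a Expr1 | b Expr1 | Factor Expr1; Factor ::= c Factor1 | d c Factor1 | d Factor1 | Expr a Factor Factor1; Expr1 ::= Factor c Expr1 | ε; Factor1 ::= a Factor1 | ε

Left recursion appears on Expr, Factor.
For Expr: α = {Factor c}, β = {a, b, Factor}. Rewrite as Expr → β Expr1 and Expr1 → α Expr1 | ε.
For Factor: α = {a}, β = {c, d c, d, Expr a Factor}. Rewrite as Factor → β Factor1 and Factor1 → α Factor1 | ε.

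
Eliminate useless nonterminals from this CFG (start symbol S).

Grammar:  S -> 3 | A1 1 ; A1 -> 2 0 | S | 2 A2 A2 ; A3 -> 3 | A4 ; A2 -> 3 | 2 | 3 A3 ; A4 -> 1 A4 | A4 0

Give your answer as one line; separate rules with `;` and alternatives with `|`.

S -> 3 | A1 1; A1 -> 2 0 | S | 2 A2 A2; A3 -> 3; A2 -> 3 | 2 | 3 A3

Generating nonterminals: {A1, A2, A3, S}.
Reachable from S after that: {A1, A2, A3, S}.
Removed useless symbols: {A4} and every production mentioning them.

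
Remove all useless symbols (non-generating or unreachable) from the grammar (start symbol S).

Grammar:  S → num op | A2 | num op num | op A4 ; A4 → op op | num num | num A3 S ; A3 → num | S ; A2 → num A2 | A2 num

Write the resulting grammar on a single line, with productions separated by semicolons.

S → num op | num op num | op A4; A4 → op op | num num | num A3 S; A3 → num | S

Generating nonterminals: {A3, A4, S}.
Reachable from S after that: {A3, A4, S}.
Removed useless symbols: {A2} and every production mentioning them.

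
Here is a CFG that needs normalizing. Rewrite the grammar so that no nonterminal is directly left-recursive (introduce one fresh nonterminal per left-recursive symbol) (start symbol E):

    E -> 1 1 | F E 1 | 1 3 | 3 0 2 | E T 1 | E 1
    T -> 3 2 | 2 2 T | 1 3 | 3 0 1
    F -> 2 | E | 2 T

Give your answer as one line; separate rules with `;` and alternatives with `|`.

E -> 1 1 E' | F E 1 E' | 1 3 E' | 3 0 2 E'; T -> 3 2 | 2 2 T | 1 3 | 3 0 1; F -> 2 | E | 2 T; E' -> T 1 E' | 1 E' | ε

E is directly left-recursive.
For E: α = {T 1, 1}, β = {1 1, F E 1, 1 3, 3 0 2}. Rewrite as E → β E' and E' → α E' | ε.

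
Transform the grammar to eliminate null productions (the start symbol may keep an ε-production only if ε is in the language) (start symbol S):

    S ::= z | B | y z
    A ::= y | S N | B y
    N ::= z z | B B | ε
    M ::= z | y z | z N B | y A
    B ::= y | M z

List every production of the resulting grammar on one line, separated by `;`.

Nullable nonterminals: {N}.
ε ∉ L(G), so no ε-production is kept.
Add the nullable-subset variants: A → S N gives S N | S. M → z N B gives z N B | z B.

S ::= z | B | y z; A ::= y | S N | S | B y; N ::= z z | B B; M ::= z | y z | z N B | z B | y A; B ::= y | M z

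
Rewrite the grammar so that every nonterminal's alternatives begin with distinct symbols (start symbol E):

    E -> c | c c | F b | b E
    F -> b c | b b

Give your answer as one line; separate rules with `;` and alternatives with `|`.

E has alternatives sharing prefix 'c': factor to E → c E' with E' → ε | c.
F has alternatives sharing prefix 'b': factor to F → b F' with F' → c | b.

E -> F b | b E | c E'; F -> b F'; E' -> ε | c; F' -> c | b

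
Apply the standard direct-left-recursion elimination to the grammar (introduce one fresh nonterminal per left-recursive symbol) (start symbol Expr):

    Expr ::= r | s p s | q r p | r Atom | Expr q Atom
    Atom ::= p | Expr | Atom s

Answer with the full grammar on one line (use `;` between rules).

Expr ::= r Expr1 | s p s Expr1 | q r p Expr1 | r Atom Expr1; Atom ::= p Atom1 | Expr Atom1; Expr1 ::= q Atom Expr1 | ε; Atom1 ::= s Atom1 | ε

Left recursion appears on Expr, Atom.
For Expr: α = {q Atom}, β = {r, s p s, q r p, r Atom}. Rewrite as Expr → β Expr1 and Expr1 → α Expr1 | ε.
For Atom: α = {s}, β = {p, Expr}. Rewrite as Atom → β Atom1 and Atom1 → α Atom1 | ε.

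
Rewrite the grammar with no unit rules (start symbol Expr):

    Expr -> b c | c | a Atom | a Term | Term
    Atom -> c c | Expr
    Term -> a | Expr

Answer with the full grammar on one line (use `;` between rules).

Expr -> a | b c | c | a Atom | a Term; Atom -> a | c c | b c | c | a Atom | a Term; Term -> a | b c | c | a Atom | a Term

Unit pairs: Atom ⇒* {Expr, Term}; Expr ⇒* {Term}; Term ⇒* {Expr}.
Replace each nonterminal's rules with the union of the non-unit rules of every nonterminal it unit-derives.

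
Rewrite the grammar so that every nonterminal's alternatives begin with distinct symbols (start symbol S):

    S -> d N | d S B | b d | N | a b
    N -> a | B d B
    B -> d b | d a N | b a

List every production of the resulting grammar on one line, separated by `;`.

S -> b d | N | a b | d S'; N -> a | B d B; B -> b a | d B'; S' -> N | S B; B' -> b | a N

S has alternatives sharing prefix 'd': factor to S → d S' with S' → N | S B.
B has alternatives sharing prefix 'd': factor to B → d B' with B' → b | a N.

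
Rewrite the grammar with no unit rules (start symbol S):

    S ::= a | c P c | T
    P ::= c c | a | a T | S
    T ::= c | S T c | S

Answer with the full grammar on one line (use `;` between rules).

Unit pairs: P ⇒* {S, T}; S ⇒* {T}; T ⇒* {S}.
For every A with A ⇒* B via unit rules, add B's non-unit alternatives to A; then delete every rule of the form X → Y.

S ::= a | c P c | c | S T c; P ::= a | c P c | c c | a T | c | S T c; T ::= a | c P c | c | S T c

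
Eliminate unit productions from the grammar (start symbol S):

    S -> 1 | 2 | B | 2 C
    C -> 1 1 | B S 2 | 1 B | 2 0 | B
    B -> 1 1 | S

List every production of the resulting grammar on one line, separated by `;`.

S -> 1 1 | 1 | 2 | 2 C; C -> 1 1 | B S 2 | 1 B | 2 0 | 1 | 2 | 2 C; B -> 1 1 | 1 | 2 | 2 C

Unit pairs: B ⇒* {S}; C ⇒* {B, S}; S ⇒* {B}.
For each unit pair (A, B), copy every non-unit production of B to A, then drop all unit productions.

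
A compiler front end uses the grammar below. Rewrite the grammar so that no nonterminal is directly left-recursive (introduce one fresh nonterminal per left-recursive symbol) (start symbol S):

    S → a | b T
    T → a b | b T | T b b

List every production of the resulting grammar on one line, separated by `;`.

S → a | b T; T → a b T' | b T T'; T' → b b T' | ε

Left recursion appears on T.
For T: α = {b b}, β = {a b, b T}. Rewrite as T → β T' and T' → α T' | ε.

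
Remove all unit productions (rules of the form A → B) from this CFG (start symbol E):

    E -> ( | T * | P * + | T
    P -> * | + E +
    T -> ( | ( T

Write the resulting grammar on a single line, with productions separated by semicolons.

E -> ( | T * | P * + | ( T; P -> * | + E +; T -> ( | ( T

Unit pairs: E ⇒* {T}.
For each unit pair (A, B), copy every non-unit production of B to A, then drop all unit productions.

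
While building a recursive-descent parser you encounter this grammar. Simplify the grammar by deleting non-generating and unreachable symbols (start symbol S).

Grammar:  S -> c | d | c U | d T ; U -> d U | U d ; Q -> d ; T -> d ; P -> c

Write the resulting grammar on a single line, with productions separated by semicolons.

S -> c | d | d T; T -> d

Generating nonterminals: {P, Q, S, T}.
Reachable from S after that: {S, T}.
Removed useless symbols: {P, Q, U} and every production mentioning them.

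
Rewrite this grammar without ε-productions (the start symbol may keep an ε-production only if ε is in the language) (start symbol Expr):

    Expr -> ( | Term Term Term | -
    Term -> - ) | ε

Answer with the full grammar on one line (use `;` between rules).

Nullable nonterminals: {Expr, Term}.
ε ∈ L(G) since Expr is nullable, so keep Expr → ε.
For each production, add variants omitting each subset of nullable occurrences: Expr → Term Term Term gives Term Term Term | Term Term | Term.

Expr -> ( | Term Term Term | Term Term | Term | - | ε; Term -> - )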